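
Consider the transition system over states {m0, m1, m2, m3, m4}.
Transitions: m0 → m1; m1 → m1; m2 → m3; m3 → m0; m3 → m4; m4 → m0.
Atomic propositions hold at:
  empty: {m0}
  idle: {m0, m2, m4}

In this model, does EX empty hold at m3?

Sat(EX empty) = {s : some successor in {m0}} = {m3, m4}
m3 ∈ Sat(EX empty) = {m3, m4}, so the formula holds at m3.

Yes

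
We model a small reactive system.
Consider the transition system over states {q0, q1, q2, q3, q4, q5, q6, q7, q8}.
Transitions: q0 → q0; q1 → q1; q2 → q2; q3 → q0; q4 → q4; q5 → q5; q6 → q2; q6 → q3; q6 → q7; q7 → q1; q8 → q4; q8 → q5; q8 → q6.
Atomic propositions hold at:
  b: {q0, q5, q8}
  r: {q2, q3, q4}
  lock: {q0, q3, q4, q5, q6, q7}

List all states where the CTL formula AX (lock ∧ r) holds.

{q4}

Sat(lock ∧ r) = {q3, q4}
Sat(AX (lock ∧ r)) = {s : every successor in {q3, q4}} = {q4}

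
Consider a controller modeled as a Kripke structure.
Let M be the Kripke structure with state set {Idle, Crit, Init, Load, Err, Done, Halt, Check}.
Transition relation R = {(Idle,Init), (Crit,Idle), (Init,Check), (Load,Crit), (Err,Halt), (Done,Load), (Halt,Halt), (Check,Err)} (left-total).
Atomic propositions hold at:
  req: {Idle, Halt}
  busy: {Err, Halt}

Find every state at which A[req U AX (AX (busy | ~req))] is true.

Sat(~req) = {Crit, Init, Load, Err, Done, Check}
Sat(busy | ~req) = {Crit, Init, Load, Err, Done, Halt, Check}
Sat(AX (busy | ~req)) = {s : every successor in {Crit, Init, Load, Err, Done, Halt, Check}} = {Idle, Init, Load, Err, Done, Halt, Check}
Sat(AX (AX (busy | ~req))) = {s : every successor in {Idle, Init, Load, Err, Done, Halt, Check}} = {Idle, Crit, Init, Err, Done, Halt, Check}
A[req U AX (AX (busy | ~req))]: least fixpoint, start Z0 = Sat(AX (AX (busy | ~req))) = {Idle, Crit, Init, Err, Done, Halt, Check}, add states in Sat(req) with every successor in Z. Already a fixed point.
Sat(A[req U AX (AX (busy | ~req))]) = {Idle, Crit, Init, Err, Done, Halt, Check}

{Idle, Crit, Init, Err, Done, Halt, Check}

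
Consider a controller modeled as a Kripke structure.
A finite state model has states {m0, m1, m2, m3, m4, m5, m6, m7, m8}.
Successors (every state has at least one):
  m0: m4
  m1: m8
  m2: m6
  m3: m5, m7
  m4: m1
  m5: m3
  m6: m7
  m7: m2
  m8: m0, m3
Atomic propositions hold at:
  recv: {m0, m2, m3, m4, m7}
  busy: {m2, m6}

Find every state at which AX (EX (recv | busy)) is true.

{m1, m2, m3, m5, m6, m7, m8}

Sat(recv | busy) = {m0, m2, m3, m4, m6, m7}
Sat(EX (recv | busy)) = {s : some successor in {m0, m2, m3, m4, m6, m7}} = {m0, m2, m3, m5, m6, m7, m8}
Sat(AX (EX (recv | busy))) = {s : every successor in {m0, m2, m3, m5, m6, m7, m8}} = {m1, m2, m3, m5, m6, m7, m8}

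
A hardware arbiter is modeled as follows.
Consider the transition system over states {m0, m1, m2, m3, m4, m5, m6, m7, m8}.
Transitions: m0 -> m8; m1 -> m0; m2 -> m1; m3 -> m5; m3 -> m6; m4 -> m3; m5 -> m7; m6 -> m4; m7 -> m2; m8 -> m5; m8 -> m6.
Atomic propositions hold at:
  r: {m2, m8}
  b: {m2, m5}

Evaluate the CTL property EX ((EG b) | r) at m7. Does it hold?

EG b: greatest fixpoint, start Z0 = {m2, m5}, keep only states in Sat with some successor in Z. Z1 = ∅; fixed.
Sat(EG b) = ∅
Sat((EG b) | r) = {m2, m8}
Sat(EX ((EG b) | r)) = {s : some successor in {m2, m8}} = {m0, m7}
m7 ∈ Sat(EX ((EG b) | r)) = {m0, m7}, so the formula holds at m7.

Yes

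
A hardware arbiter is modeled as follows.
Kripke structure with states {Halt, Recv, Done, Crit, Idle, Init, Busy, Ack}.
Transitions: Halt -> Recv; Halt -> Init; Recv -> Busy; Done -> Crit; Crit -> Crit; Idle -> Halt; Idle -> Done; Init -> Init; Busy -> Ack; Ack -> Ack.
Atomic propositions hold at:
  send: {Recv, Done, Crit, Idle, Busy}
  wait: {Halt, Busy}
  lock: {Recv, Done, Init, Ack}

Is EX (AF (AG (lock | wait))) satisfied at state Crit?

Sat(lock | wait) = {Halt, Recv, Done, Init, Busy, Ack}
AG (lock | wait): greatest fixpoint, start Z0 = {Halt, Recv, Done, Init, Busy, Ack}, keep only states in Sat with every successor in Z. Z1 = {Halt, Recv, Init, Busy, Ack}; fixed.
Sat(AG (lock | wait)) = {Halt, Recv, Init, Busy, Ack}
AF (AG (lock | wait)): least fixpoint, start Z0 = {Halt, Recv, Init, Busy, Ack}, add states with every successor in Z. Already a fixed point.
Sat(AF (AG (lock | wait))) = {Halt, Recv, Init, Busy, Ack}
Sat(EX (AF (AG (lock | wait)))) = {s : some successor in {Halt, Recv, Init, Busy, Ack}} = {Halt, Recv, Idle, Init, Busy, Ack}
Crit ∉ Sat(EX (AF (AG (lock | wait)))) = {Halt, Recv, Idle, Init, Busy, Ack}, so the formula does not hold at Crit.

No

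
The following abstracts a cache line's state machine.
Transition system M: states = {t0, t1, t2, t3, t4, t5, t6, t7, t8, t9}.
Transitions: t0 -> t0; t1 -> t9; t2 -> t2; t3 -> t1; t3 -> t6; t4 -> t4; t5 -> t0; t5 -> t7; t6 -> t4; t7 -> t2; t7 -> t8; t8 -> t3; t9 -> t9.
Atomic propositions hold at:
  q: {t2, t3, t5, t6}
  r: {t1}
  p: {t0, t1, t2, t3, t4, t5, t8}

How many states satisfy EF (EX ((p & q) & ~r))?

4

Sat(p & q) = {t2, t3, t5}
Sat(~r) = {t0, t2, t3, t4, t5, t6, t7, t8, t9}
Sat((p & q) & ~r) = {t2, t3, t5}
Sat(EX ((p & q) & ~r)) = {s : some successor in {t2, t3, t5}} = {t2, t7, t8}
EF (EX ((p & q) & ~r)): least fixpoint, start Z0 = {t2, t7, t8}, add states with some successor in Z. Z1 = {t2, t5, t7, t8}; fixed.
Sat(EF (EX ((p & q) & ~r))) = {t2, t5, t7, t8}
|Sat(EF (EX ((p & q) & ~r)))| = |{t2, t5, t7, t8}| = 4.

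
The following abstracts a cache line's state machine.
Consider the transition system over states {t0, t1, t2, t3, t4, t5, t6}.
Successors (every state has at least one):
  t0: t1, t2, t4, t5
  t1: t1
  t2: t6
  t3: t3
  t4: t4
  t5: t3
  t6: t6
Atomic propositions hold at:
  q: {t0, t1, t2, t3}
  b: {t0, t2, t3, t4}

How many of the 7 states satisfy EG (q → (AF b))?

AF b: least fixpoint, start Z0 = {t0, t2, t3, t4}, add states with every successor in Z. Z1 = {t0, t2, t3, t4, t5}; fixed.
Sat(AF b) = {t0, t2, t3, t4, t5}
Sat(q → (AF b)) = {t0, t2, t3, t4, t5, t6}
EG (q → (AF b)): greatest fixpoint, start Z0 = {t0, t2, t3, t4, t5, t6}, keep only states in Sat with some successor in Z. Already a fixed point.
Sat(EG (q → (AF b))) = {t0, t2, t3, t4, t5, t6}
|Sat(EG (q → (AF b)))| = |{t0, t2, t3, t4, t5, t6}| = 6.

6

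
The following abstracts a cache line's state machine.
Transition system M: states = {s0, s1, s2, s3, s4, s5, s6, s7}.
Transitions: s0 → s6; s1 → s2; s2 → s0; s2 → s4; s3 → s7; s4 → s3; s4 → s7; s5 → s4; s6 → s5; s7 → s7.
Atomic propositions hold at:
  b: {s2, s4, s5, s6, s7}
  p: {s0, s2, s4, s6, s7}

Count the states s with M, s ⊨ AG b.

AG b: greatest fixpoint, start Z0 = {s2, s4, s5, s6, s7}, keep only states in Sat with every successor in Z. Z1 = {s5, s6, s7}; Z2 = {s6, s7}; Z3 = {s7}; fixed.
Sat(AG b) = {s7}
|Sat(AG b)| = |{s7}| = 1.

1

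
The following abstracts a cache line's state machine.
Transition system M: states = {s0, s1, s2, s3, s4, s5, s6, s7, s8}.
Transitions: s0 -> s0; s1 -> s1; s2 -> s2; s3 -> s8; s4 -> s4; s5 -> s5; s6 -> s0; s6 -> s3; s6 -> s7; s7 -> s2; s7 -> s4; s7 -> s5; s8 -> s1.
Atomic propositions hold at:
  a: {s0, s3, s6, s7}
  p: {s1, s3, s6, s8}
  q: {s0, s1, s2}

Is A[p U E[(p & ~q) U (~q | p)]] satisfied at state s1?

Yes

Sat(~q) = {s3, s4, s5, s6, s7, s8}
Sat(p & ~q) = {s3, s6, s8}
Sat(~q | p) = {s1, s3, s4, s5, s6, s7, s8}
E[(p & ~q) U (~q | p)]: least fixpoint, start Z0 = Sat((~q | p)) = {s1, s3, s4, s5, s6, s7, s8}, add states in Sat(p & ~q) with some successor in Z. Already a fixed point.
Sat(E[(p & ~q) U (~q | p)]) = {s1, s3, s4, s5, s6, s7, s8}
A[p U E[(p & ~q) U (~q | p)]]: least fixpoint, start Z0 = Sat(E[(p & ~q) U (~q | p)]) = {s1, s3, s4, s5, s6, s7, s8}, add states in Sat(p) with every successor in Z. Already a fixed point.
Sat(A[p U E[(p & ~q) U (~q | p)]]) = {s1, s3, s4, s5, s6, s7, s8}
s1 ∈ Sat(A[p U E[(p & ~q) U (~q | p)]]) = {s1, s3, s4, s5, s6, s7, s8}, so the formula holds at s1.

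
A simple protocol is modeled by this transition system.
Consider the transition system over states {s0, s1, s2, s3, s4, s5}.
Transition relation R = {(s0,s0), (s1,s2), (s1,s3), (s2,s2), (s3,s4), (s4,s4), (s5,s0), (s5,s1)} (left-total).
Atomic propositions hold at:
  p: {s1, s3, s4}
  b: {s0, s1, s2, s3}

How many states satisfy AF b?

AF b: least fixpoint, start Z0 = {s0, s1, s2, s3}, add states with every successor in Z. Z1 = {s0, s1, s2, s3, s5}; fixed.
Sat(AF b) = {s0, s1, s2, s3, s5}
|Sat(AF b)| = |{s0, s1, s2, s3, s5}| = 5.

5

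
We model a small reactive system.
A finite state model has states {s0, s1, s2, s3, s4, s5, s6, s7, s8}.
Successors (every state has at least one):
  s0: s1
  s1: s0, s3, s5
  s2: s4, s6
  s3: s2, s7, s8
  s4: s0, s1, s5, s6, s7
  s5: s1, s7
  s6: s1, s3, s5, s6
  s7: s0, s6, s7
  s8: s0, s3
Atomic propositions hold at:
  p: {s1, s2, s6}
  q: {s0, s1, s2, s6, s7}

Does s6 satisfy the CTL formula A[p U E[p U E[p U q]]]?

E[p U q]: least fixpoint, start Z0 = Sat(q) = {s0, s1, s2, s6, s7}, add states in Sat(p) with some successor in Z. Already a fixed point.
Sat(E[p U q]) = {s0, s1, s2, s6, s7}
E[p U E[p U q]]: least fixpoint, start Z0 = Sat(E[p U q]) = {s0, s1, s2, s6, s7}, add states in Sat(p) with some successor in Z. Already a fixed point.
Sat(E[p U E[p U q]]) = {s0, s1, s2, s6, s7}
A[p U E[p U E[p U q]]]: least fixpoint, start Z0 = Sat(E[p U E[p U q]]) = {s0, s1, s2, s6, s7}, add states in Sat(p) with every successor in Z. Already a fixed point.
Sat(A[p U E[p U E[p U q]]]) = {s0, s1, s2, s6, s7}
s6 ∈ Sat(A[p U E[p U E[p U q]]]) = {s0, s1, s2, s6, s7}, so the formula holds at s6.

Yes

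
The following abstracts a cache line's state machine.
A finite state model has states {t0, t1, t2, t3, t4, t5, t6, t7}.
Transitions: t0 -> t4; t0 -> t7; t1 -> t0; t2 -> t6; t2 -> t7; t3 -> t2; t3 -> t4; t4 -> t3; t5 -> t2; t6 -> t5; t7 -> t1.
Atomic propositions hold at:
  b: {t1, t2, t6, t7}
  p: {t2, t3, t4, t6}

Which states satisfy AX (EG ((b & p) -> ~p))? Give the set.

{t0, t1, t4, t7}

Sat(b & p) = {t2, t6}
Sat(~p) = {t0, t1, t5, t7}
Sat((b & p) -> ~p) = {t0, t1, t3, t4, t5, t7}
EG ((b & p) -> ~p): greatest fixpoint, start Z0 = {t0, t1, t3, t4, t5, t7}, keep only states in Sat with some successor in Z. Z1 = {t0, t1, t3, t4, t7}; fixed.
Sat(EG ((b & p) -> ~p)) = {t0, t1, t3, t4, t7}
Sat(AX (EG ((b & p) -> ~p))) = {s : every successor in {t0, t1, t3, t4, t7}} = {t0, t1, t4, t7}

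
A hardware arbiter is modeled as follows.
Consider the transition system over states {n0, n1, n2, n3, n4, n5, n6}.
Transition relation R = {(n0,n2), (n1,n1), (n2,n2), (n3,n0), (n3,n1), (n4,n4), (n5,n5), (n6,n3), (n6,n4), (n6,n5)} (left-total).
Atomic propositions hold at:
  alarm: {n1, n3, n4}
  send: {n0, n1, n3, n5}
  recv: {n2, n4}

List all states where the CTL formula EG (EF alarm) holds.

EF alarm: least fixpoint, start Z0 = {n1, n3, n4}, add states with some successor in Z. Z1 = {n1, n3, n4, n6}; fixed.
Sat(EF alarm) = {n1, n3, n4, n6}
EG (EF alarm): greatest fixpoint, start Z0 = {n1, n3, n4, n6}, keep only states in Sat with some successor in Z. Already a fixed point.
Sat(EG (EF alarm)) = {n1, n3, n4, n6}

{n1, n3, n4, n6}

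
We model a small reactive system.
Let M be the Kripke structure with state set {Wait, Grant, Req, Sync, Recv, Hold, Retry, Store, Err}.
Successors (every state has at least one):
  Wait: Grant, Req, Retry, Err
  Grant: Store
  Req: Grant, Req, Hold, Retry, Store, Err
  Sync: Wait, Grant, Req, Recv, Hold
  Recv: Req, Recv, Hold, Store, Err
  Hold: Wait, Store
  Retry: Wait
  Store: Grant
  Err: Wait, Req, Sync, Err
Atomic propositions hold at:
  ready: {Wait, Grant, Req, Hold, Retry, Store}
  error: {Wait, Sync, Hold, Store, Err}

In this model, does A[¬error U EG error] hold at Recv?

No

Sat(¬error) = {Grant, Req, Recv, Retry}
EG error: greatest fixpoint, start Z0 = {Wait, Sync, Hold, Store, Err}, keep only states in Sat with some successor in Z. Z1 = {Wait, Sync, Hold, Err}; fixed.
Sat(EG error) = {Wait, Sync, Hold, Err}
A[¬error U EG error]: least fixpoint, start Z0 = Sat(EG error) = {Wait, Sync, Hold, Err}, add states in Sat(¬error) with every successor in Z. Z1 = {Wait, Sync, Hold, Retry, Err}; fixed.
Sat(A[¬error U EG error]) = {Wait, Sync, Hold, Retry, Err}
Recv ∉ Sat(A[¬error U EG error]) = {Wait, Sync, Hold, Retry, Err}, so the formula does not hold at Recv.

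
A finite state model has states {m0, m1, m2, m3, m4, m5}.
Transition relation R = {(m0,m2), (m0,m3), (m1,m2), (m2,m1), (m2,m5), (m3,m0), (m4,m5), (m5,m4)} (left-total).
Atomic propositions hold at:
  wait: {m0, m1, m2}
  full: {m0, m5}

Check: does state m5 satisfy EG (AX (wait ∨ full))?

No

Sat(wait ∨ full) = {m0, m1, m2, m5}
Sat(AX (wait ∨ full)) = {s : every successor in {m0, m1, m2, m5}} = {m1, m2, m3, m4}
EG (AX (wait ∨ full)): greatest fixpoint, start Z0 = {m1, m2, m3, m4}, keep only states in Sat with some successor in Z. Z1 = {m1, m2}; fixed.
Sat(EG (AX (wait ∨ full))) = {m1, m2}
m5 ∉ Sat(EG (AX (wait ∨ full))) = {m1, m2}, so the formula does not hold at m5.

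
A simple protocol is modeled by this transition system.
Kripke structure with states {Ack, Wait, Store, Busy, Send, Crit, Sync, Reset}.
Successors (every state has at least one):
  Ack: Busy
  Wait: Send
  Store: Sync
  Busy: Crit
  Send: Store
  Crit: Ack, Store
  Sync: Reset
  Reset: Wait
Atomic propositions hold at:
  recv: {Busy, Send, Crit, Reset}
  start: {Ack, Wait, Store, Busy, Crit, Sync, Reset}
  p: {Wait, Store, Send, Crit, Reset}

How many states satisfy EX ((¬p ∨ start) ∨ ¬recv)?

7

Sat(¬p) = {Ack, Busy, Sync}
Sat(¬p ∨ start) = {Ack, Wait, Store, Busy, Crit, Sync, Reset}
Sat(¬recv) = {Ack, Wait, Store, Sync}
Sat((¬p ∨ start) ∨ ¬recv) = {Ack, Wait, Store, Busy, Crit, Sync, Reset}
Sat(EX ((¬p ∨ start) ∨ ¬recv)) = {s : some successor in {Ack, Wait, Store, Busy, Crit, Sync, Reset}} = {Ack, Store, Busy, Send, Crit, Sync, Reset}
|Sat(EX ((¬p ∨ start) ∨ ¬recv))| = |{Ack, Store, Busy, Send, Crit, Sync, Reset}| = 7.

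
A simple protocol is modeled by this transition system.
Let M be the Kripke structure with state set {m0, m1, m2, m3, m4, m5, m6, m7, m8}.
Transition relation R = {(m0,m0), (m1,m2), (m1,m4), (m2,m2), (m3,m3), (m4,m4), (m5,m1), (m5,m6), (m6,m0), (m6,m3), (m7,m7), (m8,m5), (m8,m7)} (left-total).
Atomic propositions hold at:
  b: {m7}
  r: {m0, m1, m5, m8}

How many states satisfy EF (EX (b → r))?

Sat(b → r) = {m0, m1, m2, m3, m4, m5, m6, m8}
Sat(EX (b → r)) = {s : some successor in {m0, m1, m2, m3, m4, m5, m6, m8}} = {m0, m1, m2, m3, m4, m5, m6, m8}
EF (EX (b → r)): least fixpoint, start Z0 = {m0, m1, m2, m3, m4, m5, m6, m8}, add states with some successor in Z. Already a fixed point.
Sat(EF (EX (b → r))) = {m0, m1, m2, m3, m4, m5, m6, m8}
|Sat(EF (EX (b → r)))| = |{m0, m1, m2, m3, m4, m5, m6, m8}| = 8.

8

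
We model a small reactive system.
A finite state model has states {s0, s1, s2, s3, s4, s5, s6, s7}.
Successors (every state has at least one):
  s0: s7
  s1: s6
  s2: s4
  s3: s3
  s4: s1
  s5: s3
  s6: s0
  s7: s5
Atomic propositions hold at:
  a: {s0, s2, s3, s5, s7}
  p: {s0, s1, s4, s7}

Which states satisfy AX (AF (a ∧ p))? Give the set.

Sat(a ∧ p) = {s0, s7}
AF (a ∧ p): least fixpoint, start Z0 = {s0, s7}, add states with every successor in Z. Z1 = {s0, s6, s7}; Z2 = {s0, s1, s6, s7}; Z3 = {s0, s1, s4, s6, s7}; Z4 = {s0, s1, s2, s4, s6, s7}; fixed.
Sat(AF (a ∧ p)) = {s0, s1, s2, s4, s6, s7}
Sat(AX (AF (a ∧ p))) = {s : every successor in {s0, s1, s2, s4, s6, s7}} = {s0, s1, s2, s4, s6}

{s0, s1, s2, s4, s6}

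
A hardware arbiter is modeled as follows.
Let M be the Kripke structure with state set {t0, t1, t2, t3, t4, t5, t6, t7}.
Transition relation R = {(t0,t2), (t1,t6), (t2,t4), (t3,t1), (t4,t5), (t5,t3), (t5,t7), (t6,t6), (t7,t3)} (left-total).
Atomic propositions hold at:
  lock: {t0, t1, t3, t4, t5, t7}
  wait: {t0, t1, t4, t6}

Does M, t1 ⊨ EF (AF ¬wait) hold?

No

Sat(¬wait) = {t2, t3, t5, t7}
AF ¬wait: least fixpoint, start Z0 = {t2, t3, t5, t7}, add states with every successor in Z. Z1 = {t0, t2, t3, t4, t5, t7}; fixed.
Sat(AF ¬wait) = {t0, t2, t3, t4, t5, t7}
EF (AF ¬wait): least fixpoint, start Z0 = {t0, t2, t3, t4, t5, t7}, add states with some successor in Z. Already a fixed point.
Sat(EF (AF ¬wait)) = {t0, t2, t3, t4, t5, t7}
t1 ∉ Sat(EF (AF ¬wait)) = {t0, t2, t3, t4, t5, t7}, so the formula does not hold at t1.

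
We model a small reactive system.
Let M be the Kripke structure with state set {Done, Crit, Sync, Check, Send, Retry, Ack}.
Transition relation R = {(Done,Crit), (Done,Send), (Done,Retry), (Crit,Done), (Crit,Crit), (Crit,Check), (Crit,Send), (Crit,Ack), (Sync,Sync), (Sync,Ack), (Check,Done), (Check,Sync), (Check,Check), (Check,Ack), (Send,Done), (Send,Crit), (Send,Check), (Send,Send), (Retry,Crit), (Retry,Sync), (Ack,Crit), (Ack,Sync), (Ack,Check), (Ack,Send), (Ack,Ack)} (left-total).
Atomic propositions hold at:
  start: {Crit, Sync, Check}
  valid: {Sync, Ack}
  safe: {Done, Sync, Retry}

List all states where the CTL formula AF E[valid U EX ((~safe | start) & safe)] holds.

{Sync, Check, Retry, Ack}

Sat(~safe) = {Crit, Check, Send, Ack}
Sat(~safe | start) = {Crit, Sync, Check, Send, Ack}
Sat((~safe | start) & safe) = {Sync}
Sat(EX ((~safe | start) & safe)) = {s : some successor in {Sync}} = {Sync, Check, Retry, Ack}
E[valid U EX ((~safe | start) & safe)]: least fixpoint, start Z0 = Sat(EX ((~safe | start) & safe)) = {Sync, Check, Retry, Ack}, add states in Sat(valid) with some successor in Z. Already a fixed point.
Sat(E[valid U EX ((~safe | start) & safe)]) = {Sync, Check, Retry, Ack}
AF E[valid U EX ((~safe | start) & safe)]: least fixpoint, start Z0 = {Sync, Check, Retry, Ack}, add states with every successor in Z. Already a fixed point.
Sat(AF E[valid U EX ((~safe | start) & safe)]) = {Sync, Check, Retry, Ack}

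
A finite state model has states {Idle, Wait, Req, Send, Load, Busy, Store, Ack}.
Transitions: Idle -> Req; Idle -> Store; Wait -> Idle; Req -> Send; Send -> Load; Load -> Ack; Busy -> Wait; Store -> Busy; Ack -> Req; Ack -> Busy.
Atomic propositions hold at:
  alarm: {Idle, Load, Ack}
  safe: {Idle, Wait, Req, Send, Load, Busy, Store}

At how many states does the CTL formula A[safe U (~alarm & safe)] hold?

Sat(~alarm) = {Wait, Req, Send, Busy, Store}
Sat(~alarm & safe) = {Wait, Req, Send, Busy, Store}
A[safe U (~alarm & safe)]: least fixpoint, start Z0 = Sat((~alarm & safe)) = {Wait, Req, Send, Busy, Store}, add states in Sat(safe) with every successor in Z. Z1 = {Idle, Wait, Req, Send, Busy, Store}; fixed.
Sat(A[safe U (~alarm & safe)]) = {Idle, Wait, Req, Send, Busy, Store}
|Sat(A[safe U (~alarm & safe)])| = |{Idle, Wait, Req, Send, Busy, Store}| = 6.

6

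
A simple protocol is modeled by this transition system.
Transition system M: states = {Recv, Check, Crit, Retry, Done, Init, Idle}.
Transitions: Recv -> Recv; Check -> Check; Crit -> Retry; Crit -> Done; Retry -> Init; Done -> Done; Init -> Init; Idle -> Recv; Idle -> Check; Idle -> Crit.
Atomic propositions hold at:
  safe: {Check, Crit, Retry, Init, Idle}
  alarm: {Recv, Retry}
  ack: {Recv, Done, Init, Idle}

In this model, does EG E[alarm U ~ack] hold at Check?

Sat(~ack) = {Check, Crit, Retry}
E[alarm U ~ack]: least fixpoint, start Z0 = Sat(~ack) = {Check, Crit, Retry}, add states in Sat(alarm) with some successor in Z. Already a fixed point.
Sat(E[alarm U ~ack]) = {Check, Crit, Retry}
EG E[alarm U ~ack]: greatest fixpoint, start Z0 = {Check, Crit, Retry}, keep only states in Sat with some successor in Z. Z1 = {Check, Crit}; Z2 = {Check}; fixed.
Sat(EG E[alarm U ~ack]) = {Check}
Check ∈ Sat(EG E[alarm U ~ack]) = {Check}, so the formula holds at Check.

Yes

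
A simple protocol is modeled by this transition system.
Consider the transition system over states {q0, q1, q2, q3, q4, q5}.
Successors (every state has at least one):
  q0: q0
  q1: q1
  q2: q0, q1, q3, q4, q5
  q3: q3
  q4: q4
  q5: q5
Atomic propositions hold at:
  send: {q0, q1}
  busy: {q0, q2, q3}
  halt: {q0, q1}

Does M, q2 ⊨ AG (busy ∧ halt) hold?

No

Sat(busy ∧ halt) = {q0}
AG (busy ∧ halt): greatest fixpoint, start Z0 = {q0}, keep only states in Sat with every successor in Z. Already a fixed point.
Sat(AG (busy ∧ halt)) = {q0}
q2 ∉ Sat(AG (busy ∧ halt)) = {q0}, so the formula does not hold at q2.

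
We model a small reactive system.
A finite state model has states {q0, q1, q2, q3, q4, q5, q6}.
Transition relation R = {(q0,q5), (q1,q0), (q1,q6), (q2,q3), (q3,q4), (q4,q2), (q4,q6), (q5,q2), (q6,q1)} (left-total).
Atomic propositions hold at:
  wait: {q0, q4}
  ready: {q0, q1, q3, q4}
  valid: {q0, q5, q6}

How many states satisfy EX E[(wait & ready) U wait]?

Sat(wait & ready) = {q0, q4}
E[(wait & ready) U wait]: least fixpoint, start Z0 = Sat(wait) = {q0, q4}, add states in Sat(wait & ready) with some successor in Z. Already a fixed point.
Sat(E[(wait & ready) U wait]) = {q0, q4}
Sat(EX E[(wait & ready) U wait]) = {s : some successor in {q0, q4}} = {q1, q3}
|Sat(EX E[(wait & ready) U wait])| = |{q1, q3}| = 2.

2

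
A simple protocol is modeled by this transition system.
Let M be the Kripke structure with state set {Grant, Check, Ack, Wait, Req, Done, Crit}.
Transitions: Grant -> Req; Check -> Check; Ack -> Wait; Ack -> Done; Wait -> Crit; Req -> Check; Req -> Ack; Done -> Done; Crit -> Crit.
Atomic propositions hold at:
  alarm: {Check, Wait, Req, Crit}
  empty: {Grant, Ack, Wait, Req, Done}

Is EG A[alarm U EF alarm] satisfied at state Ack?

Yes

EF alarm: least fixpoint, start Z0 = {Check, Wait, Req, Crit}, add states with some successor in Z. Z1 = {Grant, Check, Ack, Wait, Req, Crit}; fixed.
Sat(EF alarm) = {Grant, Check, Ack, Wait, Req, Crit}
A[alarm U EF alarm]: least fixpoint, start Z0 = Sat(EF alarm) = {Grant, Check, Ack, Wait, Req, Crit}, add states in Sat(alarm) with every successor in Z. Already a fixed point.
Sat(A[alarm U EF alarm]) = {Grant, Check, Ack, Wait, Req, Crit}
EG A[alarm U EF alarm]: greatest fixpoint, start Z0 = {Grant, Check, Ack, Wait, Req, Crit}, keep only states in Sat with some successor in Z. Already a fixed point.
Sat(EG A[alarm U EF alarm]) = {Grant, Check, Ack, Wait, Req, Crit}
Ack ∈ Sat(EG A[alarm U EF alarm]) = {Grant, Check, Ack, Wait, Req, Crit}, so the formula holds at Ack.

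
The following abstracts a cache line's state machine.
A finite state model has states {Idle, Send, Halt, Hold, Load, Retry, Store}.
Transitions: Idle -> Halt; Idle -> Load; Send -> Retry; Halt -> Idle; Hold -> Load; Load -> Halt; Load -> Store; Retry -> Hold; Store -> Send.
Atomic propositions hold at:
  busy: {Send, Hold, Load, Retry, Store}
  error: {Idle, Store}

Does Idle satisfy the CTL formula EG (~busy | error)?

Sat(~busy) = {Idle, Halt}
Sat(~busy | error) = {Idle, Halt, Store}
EG (~busy | error): greatest fixpoint, start Z0 = {Idle, Halt, Store}, keep only states in Sat with some successor in Z. Z1 = {Idle, Halt}; fixed.
Sat(EG (~busy | error)) = {Idle, Halt}
Idle ∈ Sat(EG (~busy | error)) = {Idle, Halt}, so the formula holds at Idle.

Yes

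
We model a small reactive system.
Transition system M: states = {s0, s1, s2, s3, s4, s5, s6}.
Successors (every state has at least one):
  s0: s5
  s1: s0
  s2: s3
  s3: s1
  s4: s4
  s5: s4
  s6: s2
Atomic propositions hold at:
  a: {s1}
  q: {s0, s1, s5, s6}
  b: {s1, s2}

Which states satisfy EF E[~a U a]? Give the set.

Sat(~a) = {s0, s2, s3, s4, s5, s6}
E[~a U a]: least fixpoint, start Z0 = Sat(a) = {s1}, add states in Sat(~a) with some successor in Z. Z1 = {s1, s3}; Z2 = {s1, s2, s3}; Z3 = {s1, s2, s3, s6}; fixed.
Sat(E[~a U a]) = {s1, s2, s3, s6}
EF E[~a U a]: least fixpoint, start Z0 = {s1, s2, s3, s6}, add states with some successor in Z. Already a fixed point.
Sat(EF E[~a U a]) = {s1, s2, s3, s6}

{s1, s2, s3, s6}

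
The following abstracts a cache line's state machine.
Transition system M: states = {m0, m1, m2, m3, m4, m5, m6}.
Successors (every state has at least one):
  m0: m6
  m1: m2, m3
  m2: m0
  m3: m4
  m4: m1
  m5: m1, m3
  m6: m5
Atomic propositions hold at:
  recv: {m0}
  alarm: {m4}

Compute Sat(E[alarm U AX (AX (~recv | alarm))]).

{m0, m2, m3, m4, m5, m6}

Sat(~recv) = {m1, m2, m3, m4, m5, m6}
Sat(~recv | alarm) = {m1, m2, m3, m4, m5, m6}
Sat(AX (~recv | alarm)) = {s : every successor in {m1, m2, m3, m4, m5, m6}} = {m0, m1, m3, m4, m5, m6}
Sat(AX (AX (~recv | alarm))) = {s : every successor in {m0, m1, m3, m4, m5, m6}} = {m0, m2, m3, m4, m5, m6}
E[alarm U AX (AX (~recv | alarm))]: least fixpoint, start Z0 = Sat(AX (AX (~recv | alarm))) = {m0, m2, m3, m4, m5, m6}, add states in Sat(alarm) with some successor in Z. Already a fixed point.
Sat(E[alarm U AX (AX (~recv | alarm))]) = {m0, m2, m3, m4, m5, m6}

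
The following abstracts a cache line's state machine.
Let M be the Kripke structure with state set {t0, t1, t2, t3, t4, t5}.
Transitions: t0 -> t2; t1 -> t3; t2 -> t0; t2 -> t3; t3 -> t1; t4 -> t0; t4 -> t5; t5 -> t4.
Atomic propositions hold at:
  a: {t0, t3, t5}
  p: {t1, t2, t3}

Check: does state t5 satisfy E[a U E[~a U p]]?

Sat(~a) = {t1, t2, t4}
E[~a U p]: least fixpoint, start Z0 = Sat(p) = {t1, t2, t3}, add states in Sat(~a) with some successor in Z. Already a fixed point.
Sat(E[~a U p]) = {t1, t2, t3}
E[a U E[~a U p]]: least fixpoint, start Z0 = Sat(E[~a U p]) = {t1, t2, t3}, add states in Sat(a) with some successor in Z. Z1 = {t0, t1, t2, t3}; fixed.
Sat(E[a U E[~a U p]]) = {t0, t1, t2, t3}
t5 ∉ Sat(E[a U E[~a U p]]) = {t0, t1, t2, t3}, so the formula does not hold at t5.

No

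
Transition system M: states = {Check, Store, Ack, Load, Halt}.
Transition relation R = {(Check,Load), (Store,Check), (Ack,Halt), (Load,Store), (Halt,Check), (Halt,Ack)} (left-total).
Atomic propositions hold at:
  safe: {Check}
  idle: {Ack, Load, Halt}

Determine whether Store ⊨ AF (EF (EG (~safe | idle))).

No

Sat(~safe) = {Store, Ack, Load, Halt}
Sat(~safe | idle) = {Store, Ack, Load, Halt}
EG (~safe | idle): greatest fixpoint, start Z0 = {Store, Ack, Load, Halt}, keep only states in Sat with some successor in Z. Z1 = {Ack, Load, Halt}; Z2 = {Ack, Halt}; fixed.
Sat(EG (~safe | idle)) = {Ack, Halt}
EF (EG (~safe | idle)): least fixpoint, start Z0 = {Ack, Halt}, add states with some successor in Z. Already a fixed point.
Sat(EF (EG (~safe | idle))) = {Ack, Halt}
AF (EF (EG (~safe | idle))): least fixpoint, start Z0 = {Ack, Halt}, add states with every successor in Z. Already a fixed point.
Sat(AF (EF (EG (~safe | idle)))) = {Ack, Halt}
Store ∉ Sat(AF (EF (EG (~safe | idle)))) = {Ack, Halt}, so the formula does not hold at Store.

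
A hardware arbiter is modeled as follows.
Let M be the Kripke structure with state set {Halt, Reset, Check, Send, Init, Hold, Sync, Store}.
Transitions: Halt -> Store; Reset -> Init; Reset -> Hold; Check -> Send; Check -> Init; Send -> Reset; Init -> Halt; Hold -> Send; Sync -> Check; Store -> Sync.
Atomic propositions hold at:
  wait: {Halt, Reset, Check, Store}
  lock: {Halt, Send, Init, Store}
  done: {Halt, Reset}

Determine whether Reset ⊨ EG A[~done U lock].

Sat(~done) = {Check, Send, Init, Hold, Sync, Store}
A[~done U lock]: least fixpoint, start Z0 = Sat(lock) = {Halt, Send, Init, Store}, add states in Sat(~done) with every successor in Z. Z1 = {Halt, Check, Send, Init, Hold, Store}; Z2 = {Halt, Check, Send, Init, Hold, Sync, Store}; fixed.
Sat(A[~done U lock]) = {Halt, Check, Send, Init, Hold, Sync, Store}
EG A[~done U lock]: greatest fixpoint, start Z0 = {Halt, Check, Send, Init, Hold, Sync, Store}, keep only states in Sat with some successor in Z. Z1 = {Halt, Check, Init, Hold, Sync, Store}; Z2 = {Halt, Check, Init, Sync, Store}; fixed.
Sat(EG A[~done U lock]) = {Halt, Check, Init, Sync, Store}
Reset ∉ Sat(EG A[~done U lock]) = {Halt, Check, Init, Sync, Store}, so the formula does not hold at Reset.

No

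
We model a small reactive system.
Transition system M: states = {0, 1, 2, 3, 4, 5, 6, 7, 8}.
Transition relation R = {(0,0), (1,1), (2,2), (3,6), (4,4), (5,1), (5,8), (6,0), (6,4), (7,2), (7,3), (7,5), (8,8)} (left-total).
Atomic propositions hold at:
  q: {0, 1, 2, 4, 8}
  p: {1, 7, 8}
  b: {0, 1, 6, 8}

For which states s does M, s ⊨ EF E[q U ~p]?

Sat(~p) = {0, 2, 3, 4, 5, 6}
E[q U ~p]: least fixpoint, start Z0 = Sat(~p) = {0, 2, 3, 4, 5, 6}, add states in Sat(q) with some successor in Z. Already a fixed point.
Sat(E[q U ~p]) = {0, 2, 3, 4, 5, 6}
EF E[q U ~p]: least fixpoint, start Z0 = {0, 2, 3, 4, 5, 6}, add states with some successor in Z. Z1 = {0, 2, 3, 4, 5, 6, 7}; fixed.
Sat(EF E[q U ~p]) = {0, 2, 3, 4, 5, 6, 7}

{0, 2, 3, 4, 5, 6, 7}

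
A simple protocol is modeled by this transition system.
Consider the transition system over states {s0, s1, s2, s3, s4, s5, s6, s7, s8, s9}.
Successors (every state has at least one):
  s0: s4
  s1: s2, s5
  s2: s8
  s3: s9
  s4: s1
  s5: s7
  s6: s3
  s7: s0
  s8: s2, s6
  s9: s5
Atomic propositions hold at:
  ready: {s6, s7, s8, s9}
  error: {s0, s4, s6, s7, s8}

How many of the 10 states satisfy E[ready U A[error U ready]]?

A[error U ready]: least fixpoint, start Z0 = Sat(ready) = {s6, s7, s8, s9}, add states in Sat(error) with every successor in Z. Already a fixed point.
Sat(A[error U ready]) = {s6, s7, s8, s9}
E[ready U A[error U ready]]: least fixpoint, start Z0 = Sat(A[error U ready]) = {s6, s7, s8, s9}, add states in Sat(ready) with some successor in Z. Already a fixed point.
Sat(E[ready U A[error U ready]]) = {s6, s7, s8, s9}
|Sat(E[ready U A[error U ready]])| = |{s6, s7, s8, s9}| = 4.

4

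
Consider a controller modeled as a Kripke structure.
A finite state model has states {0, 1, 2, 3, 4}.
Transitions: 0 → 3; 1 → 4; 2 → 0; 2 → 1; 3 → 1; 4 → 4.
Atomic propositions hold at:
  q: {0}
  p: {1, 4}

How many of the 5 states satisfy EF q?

EF q: least fixpoint, start Z0 = {0}, add states with some successor in Z. Z1 = {0, 2}; fixed.
Sat(EF q) = {0, 2}
|Sat(EF q)| = |{0, 2}| = 2.

2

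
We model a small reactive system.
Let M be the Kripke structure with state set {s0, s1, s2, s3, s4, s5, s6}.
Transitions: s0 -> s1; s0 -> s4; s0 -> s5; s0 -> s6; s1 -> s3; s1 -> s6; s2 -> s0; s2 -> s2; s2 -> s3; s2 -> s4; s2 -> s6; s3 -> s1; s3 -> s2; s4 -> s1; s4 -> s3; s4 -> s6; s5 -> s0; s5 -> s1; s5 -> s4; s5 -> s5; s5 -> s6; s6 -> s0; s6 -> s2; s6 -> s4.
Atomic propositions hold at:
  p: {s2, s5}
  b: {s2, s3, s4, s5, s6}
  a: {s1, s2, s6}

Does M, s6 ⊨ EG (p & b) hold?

No

Sat(p & b) = {s2, s5}
EG (p & b): greatest fixpoint, start Z0 = {s2, s5}, keep only states in Sat with some successor in Z. Already a fixed point.
Sat(EG (p & b)) = {s2, s5}
s6 ∉ Sat(EG (p & b)) = {s2, s5}, so the formula does not hold at s6.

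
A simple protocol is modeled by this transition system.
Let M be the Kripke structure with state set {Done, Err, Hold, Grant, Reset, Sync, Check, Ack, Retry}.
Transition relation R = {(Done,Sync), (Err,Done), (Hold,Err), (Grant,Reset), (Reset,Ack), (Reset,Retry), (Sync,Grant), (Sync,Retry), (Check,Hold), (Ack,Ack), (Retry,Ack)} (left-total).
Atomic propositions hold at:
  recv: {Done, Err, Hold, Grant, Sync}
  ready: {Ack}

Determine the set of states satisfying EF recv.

{Done, Err, Hold, Grant, Sync, Check}

EF recv: least fixpoint, start Z0 = {Done, Err, Hold, Grant, Sync}, add states with some successor in Z. Z1 = {Done, Err, Hold, Grant, Sync, Check}; fixed.
Sat(EF recv) = {Done, Err, Hold, Grant, Sync, Check}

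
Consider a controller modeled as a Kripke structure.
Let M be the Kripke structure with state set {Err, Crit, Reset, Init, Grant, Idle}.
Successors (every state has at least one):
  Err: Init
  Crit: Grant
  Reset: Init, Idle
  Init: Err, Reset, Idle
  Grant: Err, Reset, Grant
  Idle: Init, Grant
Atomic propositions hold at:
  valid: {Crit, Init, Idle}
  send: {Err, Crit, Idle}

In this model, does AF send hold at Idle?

Yes

AF send: least fixpoint, start Z0 = {Err, Crit, Idle}, add states with every successor in Z. Already a fixed point.
Sat(AF send) = {Err, Crit, Idle}
Idle ∈ Sat(AF send) = {Err, Crit, Idle}, so the formula holds at Idle.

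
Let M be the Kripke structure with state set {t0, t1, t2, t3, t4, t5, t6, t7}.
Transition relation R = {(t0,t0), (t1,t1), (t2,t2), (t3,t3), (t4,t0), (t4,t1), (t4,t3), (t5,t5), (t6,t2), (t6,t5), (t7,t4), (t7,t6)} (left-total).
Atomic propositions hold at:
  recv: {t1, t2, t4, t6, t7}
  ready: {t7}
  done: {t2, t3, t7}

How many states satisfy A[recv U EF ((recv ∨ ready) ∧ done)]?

3

Sat(recv ∨ ready) = {t1, t2, t4, t6, t7}
Sat((recv ∨ ready) ∧ done) = {t2, t7}
EF ((recv ∨ ready) ∧ done): least fixpoint, start Z0 = {t2, t7}, add states with some successor in Z. Z1 = {t2, t6, t7}; fixed.
Sat(EF ((recv ∨ ready) ∧ done)) = {t2, t6, t7}
A[recv U EF ((recv ∨ ready) ∧ done)]: least fixpoint, start Z0 = Sat(EF ((recv ∨ ready) ∧ done)) = {t2, t6, t7}, add states in Sat(recv) with every successor in Z. Already a fixed point.
Sat(A[recv U EF ((recv ∨ ready) ∧ done)]) = {t2, t6, t7}
|Sat(A[recv U EF ((recv ∨ ready) ∧ done)])| = |{t2, t6, t7}| = 3.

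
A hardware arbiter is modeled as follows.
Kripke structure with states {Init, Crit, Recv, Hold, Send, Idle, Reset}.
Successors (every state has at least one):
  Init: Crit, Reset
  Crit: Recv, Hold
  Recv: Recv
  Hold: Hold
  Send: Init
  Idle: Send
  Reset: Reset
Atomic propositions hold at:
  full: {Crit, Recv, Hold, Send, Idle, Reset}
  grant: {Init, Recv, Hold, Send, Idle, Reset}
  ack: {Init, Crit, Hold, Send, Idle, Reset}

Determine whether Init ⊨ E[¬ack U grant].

Sat(¬ack) = {Recv}
E[¬ack U grant]: least fixpoint, start Z0 = Sat(grant) = {Init, Recv, Hold, Send, Idle, Reset}, add states in Sat(¬ack) with some successor in Z. Already a fixed point.
Sat(E[¬ack U grant]) = {Init, Recv, Hold, Send, Idle, Reset}
Init ∈ Sat(E[¬ack U grant]) = {Init, Recv, Hold, Send, Idle, Reset}, so the formula holds at Init.

Yes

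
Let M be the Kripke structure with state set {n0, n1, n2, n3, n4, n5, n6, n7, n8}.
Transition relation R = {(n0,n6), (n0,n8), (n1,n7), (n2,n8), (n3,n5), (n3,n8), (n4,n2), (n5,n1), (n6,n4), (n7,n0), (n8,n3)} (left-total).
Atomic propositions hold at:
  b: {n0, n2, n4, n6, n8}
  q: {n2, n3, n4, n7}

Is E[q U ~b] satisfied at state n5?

Yes

Sat(~b) = {n1, n3, n5, n7}
E[q U ~b]: least fixpoint, start Z0 = Sat(~b) = {n1, n3, n5, n7}, add states in Sat(q) with some successor in Z. Already a fixed point.
Sat(E[q U ~b]) = {n1, n3, n5, n7}
n5 ∈ Sat(E[q U ~b]) = {n1, n3, n5, n7}, so the formula holds at n5.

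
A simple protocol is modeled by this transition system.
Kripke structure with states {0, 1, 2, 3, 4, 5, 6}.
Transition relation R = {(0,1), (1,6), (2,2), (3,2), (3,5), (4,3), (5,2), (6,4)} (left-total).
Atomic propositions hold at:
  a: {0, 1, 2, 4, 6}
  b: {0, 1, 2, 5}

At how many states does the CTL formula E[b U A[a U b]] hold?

A[a U b]: least fixpoint, start Z0 = Sat(b) = {0, 1, 2, 5}, add states in Sat(a) with every successor in Z. Already a fixed point.
Sat(A[a U b]) = {0, 1, 2, 5}
E[b U A[a U b]]: least fixpoint, start Z0 = Sat(A[a U b]) = {0, 1, 2, 5}, add states in Sat(b) with some successor in Z. Already a fixed point.
Sat(E[b U A[a U b]]) = {0, 1, 2, 5}
|Sat(E[b U A[a U b]])| = |{0, 1, 2, 5}| = 4.

4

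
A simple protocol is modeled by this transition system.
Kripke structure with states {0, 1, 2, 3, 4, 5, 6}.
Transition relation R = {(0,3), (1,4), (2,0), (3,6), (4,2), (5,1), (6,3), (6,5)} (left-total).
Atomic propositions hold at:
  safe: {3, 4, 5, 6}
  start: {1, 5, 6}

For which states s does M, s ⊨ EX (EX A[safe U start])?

{0, 2, 3, 6}

A[safe U start]: least fixpoint, start Z0 = Sat(start) = {1, 5, 6}, add states in Sat(safe) with every successor in Z. Z1 = {1, 3, 5, 6}; fixed.
Sat(A[safe U start]) = {1, 3, 5, 6}
Sat(EX A[safe U start]) = {s : some successor in {1, 3, 5, 6}} = {0, 3, 5, 6}
Sat(EX (EX A[safe U start])) = {s : some successor in {0, 3, 5, 6}} = {0, 2, 3, 6}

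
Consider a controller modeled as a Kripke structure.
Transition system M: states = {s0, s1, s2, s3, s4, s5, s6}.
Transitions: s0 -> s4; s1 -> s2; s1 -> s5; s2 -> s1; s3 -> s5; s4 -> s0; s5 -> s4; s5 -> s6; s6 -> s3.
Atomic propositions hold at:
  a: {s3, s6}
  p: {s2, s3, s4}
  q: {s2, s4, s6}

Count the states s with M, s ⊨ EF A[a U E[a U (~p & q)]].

Sat(~p) = {s0, s1, s5, s6}
Sat(~p & q) = {s6}
E[a U (~p & q)]: least fixpoint, start Z0 = Sat((~p & q)) = {s6}, add states in Sat(a) with some successor in Z. Already a fixed point.
Sat(E[a U (~p & q)]) = {s6}
A[a U E[a U (~p & q)]]: least fixpoint, start Z0 = Sat(E[a U (~p & q)]) = {s6}, add states in Sat(a) with every successor in Z. Already a fixed point.
Sat(A[a U E[a U (~p & q)]]) = {s6}
EF A[a U E[a U (~p & q)]]: least fixpoint, start Z0 = {s6}, add states with some successor in Z. Z1 = {s5, s6}; Z2 = {s1, s3, s5, s6}; Z3 = {s1, s2, s3, s5, s6}; fixed.
Sat(EF A[a U E[a U (~p & q)]]) = {s1, s2, s3, s5, s6}
|Sat(EF A[a U E[a U (~p & q)]])| = |{s1, s2, s3, s5, s6}| = 5.

5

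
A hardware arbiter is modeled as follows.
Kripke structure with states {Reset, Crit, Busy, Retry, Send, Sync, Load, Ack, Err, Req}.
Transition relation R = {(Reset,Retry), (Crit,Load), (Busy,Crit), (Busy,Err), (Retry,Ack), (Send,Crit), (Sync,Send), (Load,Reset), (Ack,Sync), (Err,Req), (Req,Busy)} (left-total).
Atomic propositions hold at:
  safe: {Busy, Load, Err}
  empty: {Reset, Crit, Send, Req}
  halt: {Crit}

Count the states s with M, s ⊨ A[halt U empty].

A[halt U empty]: least fixpoint, start Z0 = Sat(empty) = {Reset, Crit, Send, Req}, add states in Sat(halt) with every successor in Z. Already a fixed point.
Sat(A[halt U empty]) = {Reset, Crit, Send, Req}
|Sat(A[halt U empty])| = |{Reset, Crit, Send, Req}| = 4.

4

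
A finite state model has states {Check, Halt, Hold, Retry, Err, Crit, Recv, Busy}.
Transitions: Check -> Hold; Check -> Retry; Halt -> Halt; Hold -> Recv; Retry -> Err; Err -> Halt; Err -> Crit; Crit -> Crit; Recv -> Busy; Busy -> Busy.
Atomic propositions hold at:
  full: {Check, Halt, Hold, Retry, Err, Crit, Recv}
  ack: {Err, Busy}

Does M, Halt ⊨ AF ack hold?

AF ack: least fixpoint, start Z0 = {Err, Busy}, add states with every successor in Z. Z1 = {Retry, Err, Recv, Busy}; Z2 = {Hold, Retry, Err, Recv, Busy}; Z3 = {Check, Hold, Retry, Err, Recv, Busy}; fixed.
Sat(AF ack) = {Check, Hold, Retry, Err, Recv, Busy}
Halt ∉ Sat(AF ack) = {Check, Hold, Retry, Err, Recv, Busy}, so the formula does not hold at Halt.

No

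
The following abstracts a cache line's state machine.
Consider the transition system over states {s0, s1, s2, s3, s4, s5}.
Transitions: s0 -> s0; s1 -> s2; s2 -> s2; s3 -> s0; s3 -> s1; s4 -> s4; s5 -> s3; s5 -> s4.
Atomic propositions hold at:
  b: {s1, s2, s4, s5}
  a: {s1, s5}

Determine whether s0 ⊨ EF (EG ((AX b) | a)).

Sat(AX b) = {s : every successor in {s1, s2, s4, s5}} = {s1, s2, s4}
Sat((AX b) | a) = {s1, s2, s4, s5}
EG ((AX b) | a): greatest fixpoint, start Z0 = {s1, s2, s4, s5}, keep only states in Sat with some successor in Z. Already a fixed point.
Sat(EG ((AX b) | a)) = {s1, s2, s4, s5}
EF (EG ((AX b) | a)): least fixpoint, start Z0 = {s1, s2, s4, s5}, add states with some successor in Z. Z1 = {s1, s2, s3, s4, s5}; fixed.
Sat(EF (EG ((AX b) | a))) = {s1, s2, s3, s4, s5}
s0 ∉ Sat(EF (EG ((AX b) | a))) = {s1, s2, s3, s4, s5}, so the formula does not hold at s0.

No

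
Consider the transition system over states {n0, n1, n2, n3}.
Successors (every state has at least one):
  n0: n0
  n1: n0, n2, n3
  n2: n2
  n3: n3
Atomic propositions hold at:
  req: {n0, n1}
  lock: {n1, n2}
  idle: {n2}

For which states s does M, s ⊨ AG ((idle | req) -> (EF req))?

Sat(idle | req) = {n0, n1, n2}
EF req: least fixpoint, start Z0 = {n0, n1}, add states with some successor in Z. Already a fixed point.
Sat(EF req) = {n0, n1}
Sat((idle | req) -> (EF req)) = {n0, n1, n3}
AG ((idle | req) -> (EF req)): greatest fixpoint, start Z0 = {n0, n1, n3}, keep only states in Sat with every successor in Z. Z1 = {n0, n3}; fixed.
Sat(AG ((idle | req) -> (EF req))) = {n0, n3}

{n0, n3}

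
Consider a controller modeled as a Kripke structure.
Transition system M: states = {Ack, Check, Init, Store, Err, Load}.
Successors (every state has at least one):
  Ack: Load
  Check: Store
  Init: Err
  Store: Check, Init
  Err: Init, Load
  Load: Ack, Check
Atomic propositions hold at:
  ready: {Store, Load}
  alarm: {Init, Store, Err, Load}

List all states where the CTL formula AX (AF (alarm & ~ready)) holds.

Sat(~ready) = {Ack, Check, Init, Err}
Sat(alarm & ~ready) = {Init, Err}
AF (alarm & ~ready): least fixpoint, start Z0 = {Init, Err}, add states with every successor in Z. Already a fixed point.
Sat(AF (alarm & ~ready)) = {Init, Err}
Sat(AX (AF (alarm & ~ready))) = {s : every successor in {Init, Err}} = {Init}

{Init}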